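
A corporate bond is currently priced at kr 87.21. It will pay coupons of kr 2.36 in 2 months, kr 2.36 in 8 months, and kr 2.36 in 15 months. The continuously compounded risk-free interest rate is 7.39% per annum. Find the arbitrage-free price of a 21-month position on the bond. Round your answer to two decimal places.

PV(coupons) I = 2.36·e^(−0.0739·2/12) + 2.36·e^(−0.0739·8/12) + 2.36·e^(−0.0739·15/12)
I = 2.3311 + 2.2465 + 2.1518 = 6.7294
F = (S − I)·e^(rT) = (87.21 − 6.7294) · e^(0.0739·21/12)
= 80.4806 · e^0.129325 = 80.4806 × 1.138060 = kr 91.59

kr 91.59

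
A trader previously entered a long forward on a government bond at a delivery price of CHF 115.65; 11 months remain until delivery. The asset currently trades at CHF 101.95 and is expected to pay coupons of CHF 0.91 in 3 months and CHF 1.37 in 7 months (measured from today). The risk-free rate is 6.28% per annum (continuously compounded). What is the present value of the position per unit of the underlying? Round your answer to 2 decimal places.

-CHF 9.45

PV(remaining coupons) I = 0.91·e^(−0.0628·3/12) + 1.37·e^(−0.0628·7/12) = 2.2165
Current forward F = (S − I)·e^(rT) = (101.95 − 2.2165)·e^(0.0628·11/12) = 99.7335 × 1.059256 = 105.6433
Value (long) = (F − K)·e^(−rT) = (105.6433 − 115.65) × 0.944059 = -9.4469
Value = -CHF 9.45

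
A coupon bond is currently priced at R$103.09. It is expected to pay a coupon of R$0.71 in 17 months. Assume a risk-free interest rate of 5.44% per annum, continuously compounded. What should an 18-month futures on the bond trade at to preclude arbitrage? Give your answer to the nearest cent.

R$111.14

PV(coupons) I = 0.71·e^(−0.0544·17/12)
I = 0.6573
F = (S − I)·e^(rT) = (103.09 − 0.6573) · e^(0.0544·18/12)
= 102.4327 · e^0.081600 = 102.4327 × 1.085022 = R$111.14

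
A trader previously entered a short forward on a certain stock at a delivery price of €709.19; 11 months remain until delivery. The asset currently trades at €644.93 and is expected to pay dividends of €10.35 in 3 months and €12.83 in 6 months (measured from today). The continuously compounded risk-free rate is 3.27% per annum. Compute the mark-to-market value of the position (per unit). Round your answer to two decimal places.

PV(remaining dividends) I = 10.35·e^(−0.0327·3/12) + 12.83·e^(−0.0327·6/12) = 22.8877
Current forward F = (S − I)·e^(rT) = (644.93 − 22.8877)·e^(0.0327·11/12) = 622.0423 × 1.030429 = 640.9704
Value (long) = (F − K)·e^(−rT) = (640.9704 − 709.19) × 0.970470 = -66.2051
Short position value = −(long value) = €66.21

€66.21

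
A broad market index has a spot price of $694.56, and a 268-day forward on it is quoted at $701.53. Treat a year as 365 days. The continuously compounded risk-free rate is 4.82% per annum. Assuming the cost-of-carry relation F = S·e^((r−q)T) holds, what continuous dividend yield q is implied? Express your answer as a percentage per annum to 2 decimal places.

From F = S·e^((r−q)T): (r − q) = ln(F/S)/T
ln(701.53/694.56) = ln(1.010035) = 0.009985
(r − q) = 0.009985 / (268/365) = 0.013599
q = r − ln(F/S)/T = 0.0482 − 0.013599 = 0.034601
q = 3.46%

3.46%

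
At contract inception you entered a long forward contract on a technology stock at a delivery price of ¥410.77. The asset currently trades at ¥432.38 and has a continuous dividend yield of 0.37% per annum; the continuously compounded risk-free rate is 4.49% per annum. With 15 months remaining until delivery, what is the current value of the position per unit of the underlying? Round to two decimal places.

Current fair forward for the remaining 15 months: F = S·e^((r − q)·T), (r − q) = 0.0449 − 0.0037 = 0.0412
F = 432.38 · e^(0.0412 × 15/12) = 432.38 × 1.052849 = 455.2309
Value of long forward = (F − K)·e^(−rT) = (455.2309 − 410.77) · e^(−0.0449·15/12)
= 44.4609 × 0.945421 = 42.03

¥42.03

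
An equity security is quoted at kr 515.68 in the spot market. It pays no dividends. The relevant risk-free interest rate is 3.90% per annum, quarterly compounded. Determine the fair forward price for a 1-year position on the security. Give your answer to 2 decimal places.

F = S · (1+r/4)^(4T)
= 515.68 × 1.039574
F = kr 536.09

kr 536.09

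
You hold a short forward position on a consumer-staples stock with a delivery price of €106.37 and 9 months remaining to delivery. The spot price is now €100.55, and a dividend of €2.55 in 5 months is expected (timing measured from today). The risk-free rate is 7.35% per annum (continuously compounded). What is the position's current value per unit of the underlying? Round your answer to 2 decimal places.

PV(remaining dividends) I = 2.55·e^(−0.0735·5/12) = 2.4731
Current forward F = (S − I)·e^(rT) = (100.55 − 2.4731)·e^(0.0735·9/12) = 98.0769 × 1.056673 = 103.6352
Value (long) = (F − K)·e^(−rT) = (103.6352 − 106.37) × 0.946367 = -2.5881
Short position value = −(long value) = €2.59

€2.59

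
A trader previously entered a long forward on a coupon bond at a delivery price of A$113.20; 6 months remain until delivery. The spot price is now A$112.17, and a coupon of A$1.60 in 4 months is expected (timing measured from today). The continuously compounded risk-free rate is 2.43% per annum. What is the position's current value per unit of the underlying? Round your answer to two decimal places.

-A$1.25

PV(remaining coupons) I = 1.60·e^(−0.0243·4/12) = 1.5871
Current forward F = (S − I)·e^(rT) = (112.17 − 1.5871)·e^(0.0243·6/12) = 110.5829 × 1.012224 = 111.9347
Value (long) = (F − K)·e^(−rT) = (111.9347 − 113.20) × 0.987924 = -1.2500
Value = -A$1.25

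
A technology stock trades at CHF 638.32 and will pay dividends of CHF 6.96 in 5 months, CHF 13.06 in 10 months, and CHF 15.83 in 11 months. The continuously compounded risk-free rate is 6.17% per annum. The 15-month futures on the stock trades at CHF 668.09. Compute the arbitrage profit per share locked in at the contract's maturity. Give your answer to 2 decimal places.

PV(dividends) I = 6.96·e^(−0.0617·5/12) + 13.06·e^(−0.0617·10/12) + 15.83·e^(−0.0617·11/12) = 34.1483
Fair futures F* = (S − I)·e^(rT) = (638.32 − 34.1483)·e^0.077125 = 604.1717 × 1.080177 = 652.6124
Market CHF 668.09 > fair 652.6124: forward overpriced → cash-and-carry (borrow at r, buy the stock and collect the dividends, short the forward).
Profit at T = |F_mkt − F*| = |668.09 − 652.6124| = CHF 15.48 per share

CHF 15.48 per share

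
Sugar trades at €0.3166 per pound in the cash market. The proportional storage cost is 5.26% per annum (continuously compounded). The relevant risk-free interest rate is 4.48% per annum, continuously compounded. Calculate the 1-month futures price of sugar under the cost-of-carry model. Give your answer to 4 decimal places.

Net carry = r + u − y = 0.0448 + 0.0526 − 0.0000 = 0.0974
F = S·e^((r+u−y)T) = 0.3166 · e^(0.0974 × 1/12) = 0.3166 · e^0.008117
= 0.3166 × 1.008150 = €0.3192 per pound

€0.3192 per pound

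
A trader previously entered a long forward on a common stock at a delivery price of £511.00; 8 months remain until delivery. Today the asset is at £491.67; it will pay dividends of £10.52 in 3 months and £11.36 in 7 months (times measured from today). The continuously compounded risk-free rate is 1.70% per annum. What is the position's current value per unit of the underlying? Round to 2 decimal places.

PV(remaining dividends) I = 10.52·e^(−0.0170·3/12) + 11.36·e^(−0.0170·7/12) = 21.7233
Current forward F = (S − I)·e^(rT) = (491.67 − 21.7233)·e^(0.0170·8/12) = 469.9467 × 1.011398 = 475.3032
Value (long) = (F − K)·e^(−rT) = (475.3032 − 511.00) × 0.988731 = -35.2945
Value = -£35.29

-£35.29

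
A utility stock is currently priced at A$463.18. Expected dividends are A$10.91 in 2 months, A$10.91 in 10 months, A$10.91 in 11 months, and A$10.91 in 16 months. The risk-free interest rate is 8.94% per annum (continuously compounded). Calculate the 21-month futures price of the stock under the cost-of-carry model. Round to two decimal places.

A$494.13

PV(dividends) I = 10.91·e^(−0.0894·2/12) + 10.91·e^(−0.0894·10/12) + 10.91·e^(−0.0894·11/12) + 10.91·e^(−0.0894·16/12)
I = 10.7486 + 10.1267 + 10.0516 + 9.6840 = 40.6109
F = (S − I)·e^(rT) = (463.18 − 40.6109) · e^(0.0894·21/12)
= 422.5691 · e^0.156450 = 422.5691 × 1.169352 = A$494.13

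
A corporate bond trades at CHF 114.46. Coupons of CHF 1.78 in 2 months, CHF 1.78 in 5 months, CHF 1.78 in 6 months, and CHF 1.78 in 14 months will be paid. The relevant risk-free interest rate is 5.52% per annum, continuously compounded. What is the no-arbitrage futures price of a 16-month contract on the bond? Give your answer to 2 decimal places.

PV(coupons) I = 1.78·e^(−0.0552·2/12) + 1.78·e^(−0.0552·5/12) + 1.78·e^(−0.0552·6/12) + 1.78·e^(−0.0552·14/12)
I = 1.7637 + 1.7395 + 1.7315 + 1.6690 = 6.9037
F = (S − I)·e^(rT) = (114.46 − 6.9037) · e^(0.0552·16/12)
= 107.5563 · e^0.073600 = 107.5563 × 1.076376 = CHF 115.77

CHF 115.77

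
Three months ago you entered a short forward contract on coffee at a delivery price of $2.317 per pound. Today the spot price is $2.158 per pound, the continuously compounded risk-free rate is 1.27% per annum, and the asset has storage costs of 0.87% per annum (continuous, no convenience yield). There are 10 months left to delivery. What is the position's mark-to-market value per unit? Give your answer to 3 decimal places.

$0.119 per pound

Current fair forward for the remaining 10 months: F = S·e^((r + u)·T), (r + u) = 0.0127 + 0.0087 = 0.0214
F = 2.158 · e^(0.0214 × 10/12) = 2.158 × 1.017993 = 2.1968
Value of long forward = (F − K)·e^(−rT) = (2.1968 − 2.317) · e^(−0.0127·10/12)
= -0.1202 × 0.989472 = -0.119
Short position value = −(long value) = $0.119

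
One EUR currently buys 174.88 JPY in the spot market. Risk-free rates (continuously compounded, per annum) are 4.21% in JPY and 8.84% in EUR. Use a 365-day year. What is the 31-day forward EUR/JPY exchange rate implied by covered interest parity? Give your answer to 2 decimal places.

F = S·e^((r_JPY − r_EUR)T) = 174.88 · e^((0.0421 − 0.0884) × 31/365)
= 174.88 · e^-0.003932 = 174.88 × 0.996076
F = 174.19 JPY per EUR

174.19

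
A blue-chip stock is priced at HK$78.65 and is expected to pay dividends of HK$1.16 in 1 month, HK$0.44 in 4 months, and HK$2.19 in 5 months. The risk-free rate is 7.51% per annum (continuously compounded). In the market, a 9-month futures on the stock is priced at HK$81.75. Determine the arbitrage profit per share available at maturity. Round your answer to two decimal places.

HK$2.46 per share

PV(dividends) I = 1.16·e^(−0.0751·1/12) + 0.44·e^(−0.0751·4/12) + 2.19·e^(−0.0751·5/12) = 3.7044
Fair futures F* = (S − I)·e^(rT) = (78.65 − 3.7044)·e^0.056325 = 74.9456 × 1.057941 = 79.2880
Market HK$81.75 > fair 79.2880: forward overpriced → cash-and-carry (borrow at r, buy the stock and collect the dividends, short the forward).
Profit at T = |F_mkt − F*| = |81.75 − 79.2880| = HK$2.46 per share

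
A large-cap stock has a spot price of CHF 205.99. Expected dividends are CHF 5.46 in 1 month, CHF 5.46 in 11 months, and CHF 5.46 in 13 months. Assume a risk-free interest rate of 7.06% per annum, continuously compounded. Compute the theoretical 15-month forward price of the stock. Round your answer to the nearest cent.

CHF 207.95

PV(dividends) I = 5.46·e^(−0.0706·1/12) + 5.46·e^(−0.0706·11/12) + 5.46·e^(−0.0706·13/12)
I = 5.4280 + 5.1178 + 5.0580 = 15.6038
F = (S − I)·e^(rT) = (205.99 − 15.6038) · e^(0.0706·15/12)
= 190.3862 · e^0.088250 = 190.3862 × 1.092261 = CHF 207.95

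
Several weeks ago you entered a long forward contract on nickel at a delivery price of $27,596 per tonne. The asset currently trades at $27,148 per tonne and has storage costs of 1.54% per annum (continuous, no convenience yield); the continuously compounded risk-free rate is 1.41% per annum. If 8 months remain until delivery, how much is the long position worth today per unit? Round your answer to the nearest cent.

Current fair forward for the remaining 8 months: F = S·e^((r + u)·T), (r + u) = 0.0141 + 0.0154 = 0.0295
F = 27148 · e^(0.0295 × 8/12) = 27148 × 1.01986133 = 27687.1954
Value of long forward = (F − K)·e^(−rT) = (27687.1954 − 27596) · e^(−0.0141·8/12)
= 91.1954 × 0.99064404 = 90.34

$90.34 per tonne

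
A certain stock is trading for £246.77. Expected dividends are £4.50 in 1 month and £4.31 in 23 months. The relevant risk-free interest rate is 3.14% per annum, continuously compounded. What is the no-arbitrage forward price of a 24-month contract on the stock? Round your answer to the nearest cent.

£253.66

PV(dividends) I = 4.50·e^(−0.0314·1/12) + 4.31·e^(−0.0314·23/12)
I = 4.4882 + 4.0583 = 8.5465
F = (S − I)·e^(rT) = (246.77 − 8.5465) · e^(0.0314·24/12)
= 238.2235 · e^0.062800 = 238.2235 × 1.064814 = £253.66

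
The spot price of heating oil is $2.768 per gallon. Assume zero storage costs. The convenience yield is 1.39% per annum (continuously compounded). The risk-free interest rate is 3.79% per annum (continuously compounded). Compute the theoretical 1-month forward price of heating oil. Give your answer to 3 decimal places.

Net carry = r + u − y = 0.0379 + 0.0000 − 0.0139 = 0.0240
F = S·e^((r+u−y)T) = 2.768 · e^(0.0240 × 1/12) = 2.768 · e^0.002000
= 2.768 × 1.002002 = $2.774 per gallon

$2.774 per gallon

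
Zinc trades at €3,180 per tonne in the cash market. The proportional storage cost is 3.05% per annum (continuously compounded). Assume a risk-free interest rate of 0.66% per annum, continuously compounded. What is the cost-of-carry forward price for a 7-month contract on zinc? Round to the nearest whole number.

€3,250 per tonne

Net carry = r + u − y = 0.0066 + 0.0305 − 0.0000 = 0.0371
F = S·e^((r+u−y)T) = 3180 · e^(0.0371 × 7/12) = 3180 · e^0.021642
= 3180 × 1.021878 = €3,250 per tonne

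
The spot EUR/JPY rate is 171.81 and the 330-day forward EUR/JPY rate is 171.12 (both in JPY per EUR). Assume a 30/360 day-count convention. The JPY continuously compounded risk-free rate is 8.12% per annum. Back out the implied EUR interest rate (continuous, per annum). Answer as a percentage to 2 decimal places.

8.56%

F = S·e^((r_JPY − r_EUR)T) ⇒ r_EUR = r_JPY − ln(F/S)/T
ln(171.12/171.81) = -0.004024; /(330/360) = -0.004390
r_EUR = 0.0812 + 0.004390 = 0.085590
r_EUR = 8.56%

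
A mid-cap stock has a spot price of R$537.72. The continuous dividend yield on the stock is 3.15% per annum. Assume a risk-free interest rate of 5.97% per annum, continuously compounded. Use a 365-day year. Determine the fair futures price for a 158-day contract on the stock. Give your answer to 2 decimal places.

R$544.32

F = S·e^((r − q)T) = 537.72 · e^((0.0597 − 0.0315) × 158/365)
= 537.72 · e^0.012207 = 537.72 × 1.012282
F = R$544.32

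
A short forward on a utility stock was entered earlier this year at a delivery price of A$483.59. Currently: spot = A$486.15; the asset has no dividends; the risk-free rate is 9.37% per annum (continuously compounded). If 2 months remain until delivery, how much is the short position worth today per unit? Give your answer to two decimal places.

-A$10.05

Current fair forward for the remaining 2 months: F = S·e^(r·T), r = 0.0937
F = 486.15 · e^(0.0937 × 2/12) = 486.15 × 1.015739 = 493.8015
Value of long forward = (F − K)·e^(−rT) = (493.8015 − 483.59) · e^(−0.0937·2/12)
= 10.2115 × 0.984505 = 10.05
Short position value = −(long value) = -A$10.05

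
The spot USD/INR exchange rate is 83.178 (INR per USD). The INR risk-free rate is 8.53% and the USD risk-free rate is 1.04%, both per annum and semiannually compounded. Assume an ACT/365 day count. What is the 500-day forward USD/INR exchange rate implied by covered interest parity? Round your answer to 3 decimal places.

By covered interest parity, F = S · (1+r_INR/2)^(2T) / (1+r_USD/2)^(2T)
= 83.178 × 1.121230 / 1.014311 = 83.178 × 1.105410
F = 91.946 INR per USD

91.946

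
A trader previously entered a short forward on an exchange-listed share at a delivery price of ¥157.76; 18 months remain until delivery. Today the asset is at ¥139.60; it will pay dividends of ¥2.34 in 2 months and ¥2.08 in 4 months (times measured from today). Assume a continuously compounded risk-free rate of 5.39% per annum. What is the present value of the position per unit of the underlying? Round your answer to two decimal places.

PV(remaining dividends) I = 2.34·e^(−0.0539·2/12) + 2.08·e^(−0.0539·4/12) = 4.3620
Current forward F = (S − I)·e^(rT) = (139.60 − 4.3620)·e^(0.0539·18/12) = 135.2380 × 1.084208 = 146.6261
Value (long) = (F − K)·e^(−rT) = (146.6261 − 157.76) × 0.922332 = -10.2692
Short position value = −(long value) = ¥10.27

¥10.27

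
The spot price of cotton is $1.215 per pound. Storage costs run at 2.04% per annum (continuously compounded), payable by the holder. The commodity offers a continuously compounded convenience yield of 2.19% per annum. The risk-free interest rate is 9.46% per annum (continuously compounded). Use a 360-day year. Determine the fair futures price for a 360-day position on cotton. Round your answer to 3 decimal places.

Net carry = r + u − y = 0.0946 + 0.0204 − 0.0219 = 0.0931
F = S·e^((r+u−y)T) = 1.215 · e^(0.0931 × 360/360) = 1.215 · e^0.093100
= 1.215 × 1.097571 = $1.334 per pound

$1.334 per pound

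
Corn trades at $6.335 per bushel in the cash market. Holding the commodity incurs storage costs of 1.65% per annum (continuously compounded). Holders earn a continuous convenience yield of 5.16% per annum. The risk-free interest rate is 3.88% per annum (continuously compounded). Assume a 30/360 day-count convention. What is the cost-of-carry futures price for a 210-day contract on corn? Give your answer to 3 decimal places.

$6.349 per bushel

Net carry = r + u − y = 0.0388 + 0.0165 − 0.0516 = 0.0037
F = S·e^((r+u−y)T) = 6.335 · e^(0.0037 × 210/360) = 6.335 · e^0.002158
= 6.335 × 1.002160 = $6.349 per bushel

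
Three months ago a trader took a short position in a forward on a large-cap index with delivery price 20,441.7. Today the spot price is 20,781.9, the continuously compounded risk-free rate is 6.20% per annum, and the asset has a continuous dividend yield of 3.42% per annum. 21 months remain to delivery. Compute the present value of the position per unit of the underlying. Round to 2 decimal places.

Current fair forward for the remaining 21 months: F = S·e^((r − q)·T), (r − q) = 0.0620 − 0.0342 = 0.0278
F = 20781.9 · e^(0.0278 × 21/12) = 20781.9 × 1.04985284 = 21817.9367
Value of long forward = (F − K)·e^(−rT) = (21817.9367 − 20441.7) · e^(−0.0620·21/12)
= 1376.2367 × 0.89717889 = 1234.73
Short position value = −(long value) = -1234.73

-1234.73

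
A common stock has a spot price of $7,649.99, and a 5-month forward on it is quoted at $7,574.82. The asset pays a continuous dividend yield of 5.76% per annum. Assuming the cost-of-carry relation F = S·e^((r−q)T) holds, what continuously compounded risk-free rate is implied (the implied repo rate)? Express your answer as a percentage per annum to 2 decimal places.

From F = S·e^((r−q)T): (r − q) = ln(F/S)/T
ln(7574.82/7649.99) = ln(0.990174) = -0.009875
(r − q) = -0.009875 / (5/12) = -0.023700
r = ln(F/S)/T + q = -0.023700 + 0.0576 = 0.033900
r = 3.39%

3.39%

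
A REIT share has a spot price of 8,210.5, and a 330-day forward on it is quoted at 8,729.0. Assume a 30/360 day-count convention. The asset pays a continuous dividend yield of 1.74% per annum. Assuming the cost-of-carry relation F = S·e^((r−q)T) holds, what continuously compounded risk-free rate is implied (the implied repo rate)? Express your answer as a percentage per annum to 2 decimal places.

8.42%

From F = S·e^((r−q)T): (r − q) = ln(F/S)/T
ln(8729.0/8210.5) = ln(1.063151) = 0.061237
(r − q) = 0.061237 / (330/360) = 0.066804
r = ln(F/S)/T + q = 0.066804 + 0.0174 = 0.084204
r = 8.42%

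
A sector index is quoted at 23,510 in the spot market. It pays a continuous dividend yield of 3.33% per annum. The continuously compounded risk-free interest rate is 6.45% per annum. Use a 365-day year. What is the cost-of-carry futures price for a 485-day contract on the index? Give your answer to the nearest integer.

24,505

F = S·e^((r − q)T) = 23510 · e^((0.0645 − 0.0333) × 485/365)
= 23510 · e^0.041458 = 23510 × 1.042329
F = 24,505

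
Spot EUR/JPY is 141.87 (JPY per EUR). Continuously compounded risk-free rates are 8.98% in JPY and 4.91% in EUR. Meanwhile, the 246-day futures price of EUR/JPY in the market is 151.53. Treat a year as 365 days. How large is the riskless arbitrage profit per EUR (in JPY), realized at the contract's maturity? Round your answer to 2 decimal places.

5.71 per EUR (in JPY)

Fair futures: F* = S·e^(carry·T), with carry = (r_JPY − r_EUR) = 0.0898 − 0.0491 = 0.0407
F* = 141.87 · e^(0.0407 × 246/365) = 141.87 · e^0.027431 = 141.87 × 1.027811 = 145.8155
Market 151.53 > fair 145.8155: forward overpriced → cash-and-carry (buy spot, short the forward).
At maturity, profit = |F_mkt − F*| = |151.53 − 145.8155| = 5.71 per EUR (in JPY)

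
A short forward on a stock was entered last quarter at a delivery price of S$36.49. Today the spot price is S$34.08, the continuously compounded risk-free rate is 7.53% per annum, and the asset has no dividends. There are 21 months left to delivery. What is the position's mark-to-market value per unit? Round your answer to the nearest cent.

Current fair forward for the remaining 21 months: F = S·e^(r·T), r = 0.0753
F = 34.08 · e^(0.0753 × 21/12) = 34.08 × 1.140852 = 38.8802
Value of long forward = (F − K)·e^(−rT) = (38.8802 − 36.49) · e^(−0.0753·21/12)
= 2.3902 × 0.876538 = 2.10
Short position value = −(long value) = -S$2.10

-S$2.10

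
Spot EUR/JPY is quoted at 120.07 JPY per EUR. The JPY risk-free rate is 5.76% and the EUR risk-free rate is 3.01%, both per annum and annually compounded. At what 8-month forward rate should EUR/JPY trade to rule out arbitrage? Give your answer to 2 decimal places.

By covered interest parity, F = S · (1+r_JPY)^T / (1+r_EUR)^T
= 120.07 × 1.038040 / 1.019967 = 120.07 × 1.017719
F = 122.20 JPY per EUR

122.20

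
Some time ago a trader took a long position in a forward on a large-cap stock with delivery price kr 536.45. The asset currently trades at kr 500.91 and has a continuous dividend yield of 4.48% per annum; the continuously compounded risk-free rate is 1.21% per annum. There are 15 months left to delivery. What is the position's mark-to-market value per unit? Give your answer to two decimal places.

Current fair forward for the remaining 15 months: F = S·e^((r − q)·T), (r − q) = 0.0121 − 0.0448 = -0.0327
F = 500.91 · e^(-0.0327 × 15/12) = 500.91 × 0.959949 = 480.8481
Value of long forward = (F − K)·e^(−rT) = (480.8481 − 536.45) · e^(−0.0121·15/12)
= -55.6019 × 0.984989 = -54.77

-kr 54.77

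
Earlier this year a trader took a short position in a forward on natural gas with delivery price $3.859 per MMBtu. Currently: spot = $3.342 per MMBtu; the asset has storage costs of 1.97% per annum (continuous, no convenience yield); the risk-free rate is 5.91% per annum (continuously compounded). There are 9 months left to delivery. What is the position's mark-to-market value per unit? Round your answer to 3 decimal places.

Current fair forward for the remaining 9 months: F = S·e^((r + u)·T), (r + u) = 0.0591 + 0.0197 = 0.0788
F = 3.342 · e^(0.0788 × 9/12) = 3.342 × 1.060881 = 3.5455
Value of long forward = (F − K)·e^(−rT) = (3.5455 − 3.859) · e^(−0.0591·9/12)
= -0.3135 × 0.956643 = -0.300
Short position value = −(long value) = $0.300

$0.300 per MMBtu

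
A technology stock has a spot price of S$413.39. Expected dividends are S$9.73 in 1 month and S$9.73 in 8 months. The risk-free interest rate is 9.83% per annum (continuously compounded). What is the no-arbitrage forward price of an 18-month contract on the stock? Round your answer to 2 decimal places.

S$457.32

PV(dividends) I = 9.73·e^(−0.0983·1/12) + 9.73·e^(−0.0983·8/12)
I = 9.6506 + 9.1128 = 18.7634
F = (S − I)·e^(rT) = (413.39 − 18.7634) · e^(0.0983·18/12)
= 394.6266 · e^0.147450 = 394.6266 × 1.158875 = S$457.32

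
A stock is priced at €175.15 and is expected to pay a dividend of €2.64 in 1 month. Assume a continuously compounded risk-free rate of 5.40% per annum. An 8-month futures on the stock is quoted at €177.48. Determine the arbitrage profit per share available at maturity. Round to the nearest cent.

€1.37 per share

PV(dividends) I = 2.64·e^(−0.0540·1/12) = 2.6281
Fair futures F* = (S − I)·e^(rT) = (175.15 − 2.6281)·e^0.036000 = 172.5219 × 1.036656 = 178.8459
Market €177.48 < fair 178.8459: forward underpriced → reverse cash-and-carry (short the stock, invest proceeds at r, pay the dividends, go long the forward).
Profit at T = |F_mkt − F*| = |177.48 − 178.8459| = €1.37 per share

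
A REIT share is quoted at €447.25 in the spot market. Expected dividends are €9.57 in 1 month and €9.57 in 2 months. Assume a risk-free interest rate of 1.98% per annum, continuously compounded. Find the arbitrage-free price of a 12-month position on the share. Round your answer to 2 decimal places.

PV(dividends) I = 9.57·e^(−0.0198·1/12) + 9.57·e^(−0.0198·2/12)
I = 9.5542 + 9.5385 = 19.0927
F = (S − I)·e^(rT) = (447.25 − 19.0927) · e^(0.0198·12/12)
= 428.1573 · e^0.019800 = 428.1573 × 1.019997 = €436.72

€436.72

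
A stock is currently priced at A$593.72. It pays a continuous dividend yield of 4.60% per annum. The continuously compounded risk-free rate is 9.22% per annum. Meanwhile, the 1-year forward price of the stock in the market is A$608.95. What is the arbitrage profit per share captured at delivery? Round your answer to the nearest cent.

A$12.84 per share

Fair forward: F* = S·e^(carry·T), with carry = (r − q) = 0.0922 − 0.0460 = 0.0462
F* = 593.72 · e^(0.0462 × 1) = 593.72 · e^0.046200 = 593.72 × 1.047284 = A$621.7935
Market A$608.95 < fair A$621.7935: forward underpriced → reverse cash-and-carry (short spot, go long the forward).
At maturity, profit = |F_mkt − F*| = |608.95 − 621.7935| = A$12.84 per share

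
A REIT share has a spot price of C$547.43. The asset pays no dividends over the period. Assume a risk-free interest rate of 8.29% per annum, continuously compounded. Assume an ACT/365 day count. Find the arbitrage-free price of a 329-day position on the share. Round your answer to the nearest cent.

F = S·e^(rT) = 547.43 · e^(0.0829 × 329/365)
= 547.43 · e^0.074724 = 547.43 × 1.077587
F = C$589.90

C$589.90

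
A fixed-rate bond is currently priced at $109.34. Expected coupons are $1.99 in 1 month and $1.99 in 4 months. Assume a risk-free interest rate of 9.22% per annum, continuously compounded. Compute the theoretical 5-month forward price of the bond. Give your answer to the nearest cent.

$109.56

PV(coupons) I = 1.99·e^(−0.0922·1/12) + 1.99·e^(−0.0922·4/12)
I = 1.9748 + 1.9298 = 3.9046
F = (S − I)·e^(rT) = (109.34 − 3.9046) · e^(0.0922·5/12)
= 105.4354 · e^0.038417 = 105.4354 × 1.039164 = $109.56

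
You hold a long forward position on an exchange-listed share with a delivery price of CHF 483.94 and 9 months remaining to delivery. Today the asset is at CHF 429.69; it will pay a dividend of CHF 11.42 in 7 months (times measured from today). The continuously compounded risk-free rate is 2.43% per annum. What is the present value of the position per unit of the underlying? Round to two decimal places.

PV(remaining dividends) I = 11.42·e^(−0.0243·7/12) = 11.2593
Current forward F = (S − I)·e^(rT) = (429.69 − 11.2593)·e^(0.0243·9/12) = 418.4307 × 1.018392 = 426.1265
Value (long) = (F − K)·e^(−rT) = (426.1265 − 483.94) × 0.981940 = -56.7694
Value = -CHF 56.77

-CHF 56.77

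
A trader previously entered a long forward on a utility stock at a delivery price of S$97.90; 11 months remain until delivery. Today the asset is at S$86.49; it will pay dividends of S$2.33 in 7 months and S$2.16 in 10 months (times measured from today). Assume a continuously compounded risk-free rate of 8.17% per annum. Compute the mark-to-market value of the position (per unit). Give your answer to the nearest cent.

-S$8.59

PV(remaining dividends) I = 2.33·e^(−0.0817·7/12) + 2.16·e^(−0.0817·10/12) = 4.2394
Current forward F = (S − I)·e^(rT) = (86.49 − 4.2394)·e^(0.0817·11/12) = 82.2506 × 1.077767 = 88.6470
Value (long) = (F − K)·e^(−rT) = (88.6470 − 97.90) × 0.927844 = -8.5853
Value = -S$8.59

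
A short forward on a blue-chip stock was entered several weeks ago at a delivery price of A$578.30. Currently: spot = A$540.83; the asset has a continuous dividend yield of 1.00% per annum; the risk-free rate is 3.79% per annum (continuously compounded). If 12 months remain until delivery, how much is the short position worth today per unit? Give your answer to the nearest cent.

Current fair forward for the remaining 12 months: F = S·e^((r − q)·T), (r − q) = 0.0379 − 0.0100 = 0.0279
F = 540.83 · e^(0.0279 × 12/12) = 540.83 × 1.028293 = 556.1317
Value of long forward = (F − K)·e^(−rT) = (556.1317 − 578.30) · e^(−0.0379·12/12)
= -22.1683 × 0.962809 = -21.34
Short position value = −(long value) = A$21.34

A$21.34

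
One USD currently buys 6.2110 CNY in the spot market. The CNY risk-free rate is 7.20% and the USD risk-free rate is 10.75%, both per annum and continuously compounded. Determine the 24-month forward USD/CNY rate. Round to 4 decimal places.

F = S·e^((r_CNY − r_USD)T) = 6.2110 · e^((0.0720 − 0.1075) × 24/12)
= 6.2110 · e^-0.071000 = 6.2110 × 0.931462
F = 5.7853 CNY per USD

5.7853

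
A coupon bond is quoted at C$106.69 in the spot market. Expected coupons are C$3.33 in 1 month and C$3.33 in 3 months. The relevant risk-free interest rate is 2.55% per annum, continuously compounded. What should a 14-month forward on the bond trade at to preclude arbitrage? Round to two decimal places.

C$103.08

PV(coupons) I = 3.33·e^(−0.0255·1/12) + 3.33·e^(−0.0255·3/12)
I = 3.3229 + 3.3088 = 6.6317
F = (S − I)·e^(rT) = (106.69 − 6.6317) · e^(0.0255·14/12)
= 100.0583 · e^0.029750 = 100.0583 × 1.030197 = C$103.08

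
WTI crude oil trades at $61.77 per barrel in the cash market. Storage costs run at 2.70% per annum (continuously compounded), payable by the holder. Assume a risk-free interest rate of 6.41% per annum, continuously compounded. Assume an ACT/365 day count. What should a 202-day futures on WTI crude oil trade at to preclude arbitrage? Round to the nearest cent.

$64.96 per barrel

Net carry = r + u − y = 0.0641 + 0.0270 − 0.0000 = 0.0911
F = S·e^((r+u−y)T) = 61.77 · e^(0.0911 × 202/365) = 61.77 · e^0.050417
= 61.77 × 1.051710 = $64.96 per barrel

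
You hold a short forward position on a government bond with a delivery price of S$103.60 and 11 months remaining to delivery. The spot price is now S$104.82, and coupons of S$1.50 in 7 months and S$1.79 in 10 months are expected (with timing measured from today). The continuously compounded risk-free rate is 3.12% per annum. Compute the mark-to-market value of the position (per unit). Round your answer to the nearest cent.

PV(remaining coupons) I = 1.50·e^(−0.0312·7/12) + 1.79·e^(−0.0312·10/12) = 3.2170
Current forward F = (S − I)·e^(rT) = (104.82 − 3.2170)·e^(0.0312·11/12) = 101.6030 × 1.029013 = 104.5508
Value (long) = (F − K)·e^(−rT) = (104.5508 − 103.60) × 0.971805 = 0.9240
Short position value = −(long value) = -S$0.92

-S$0.92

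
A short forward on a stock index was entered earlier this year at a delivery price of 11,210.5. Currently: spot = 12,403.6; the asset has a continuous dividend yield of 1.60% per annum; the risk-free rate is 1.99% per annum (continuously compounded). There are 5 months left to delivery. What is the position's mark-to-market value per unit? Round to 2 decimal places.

Current fair forward for the remaining 5 months: F = S·e^((r − q)·T), (r − q) = 0.0199 − 0.0160 = 0.0039
F = 12403.6 · e^(0.0039 × 5/12) = 12403.6 × 1.00162632 = 12423.7722
Value of long forward = (F − K)·e^(−rT) = (12423.7722 − 11210.5) · e^(−0.0199·5/12)
= 1213.2722 × 0.99174261 = 1203.25
Short position value = −(long value) = -1203.25

-1203.25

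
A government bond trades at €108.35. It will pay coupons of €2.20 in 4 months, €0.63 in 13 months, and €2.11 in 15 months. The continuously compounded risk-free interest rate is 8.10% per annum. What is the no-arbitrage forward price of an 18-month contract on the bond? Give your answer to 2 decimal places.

€117.12

PV(coupons) I = 2.20·e^(−0.0810·4/12) + 0.63·e^(−0.0810·13/12) + 2.11·e^(−0.0810·15/12)
I = 2.1414 + 0.5771 + 1.9068 = 4.6253
F = (S − I)·e^(rT) = (108.35 − 4.6253) · e^(0.0810·18/12)
= 103.7247 · e^0.121500 = 103.7247 × 1.129189 = €117.12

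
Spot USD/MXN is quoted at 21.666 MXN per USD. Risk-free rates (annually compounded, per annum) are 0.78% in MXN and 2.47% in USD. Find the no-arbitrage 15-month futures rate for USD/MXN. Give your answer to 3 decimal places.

By covered interest parity, F = S · (1+r_MXN)^T / (1+r_USD)^T
= 21.666 × 1.009759 / 1.030970 = 21.666 × 0.979426
F = 21.220 MXN per USD

21.220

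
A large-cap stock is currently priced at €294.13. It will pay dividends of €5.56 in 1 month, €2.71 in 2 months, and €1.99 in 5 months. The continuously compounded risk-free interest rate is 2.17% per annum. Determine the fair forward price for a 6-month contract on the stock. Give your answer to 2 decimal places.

€287.00

PV(dividends) I = 5.56·e^(−0.0217·1/12) + 2.71·e^(−0.0217·2/12) + 1.99·e^(−0.0217·5/12)
I = 5.5500 + 2.7002 + 1.9721 = 10.2223
F = (S − I)·e^(rT) = (294.13 − 10.2223) · e^(0.0217·6/12)
= 283.9077 · e^0.010850 = 283.9077 × 1.010909 = €287.00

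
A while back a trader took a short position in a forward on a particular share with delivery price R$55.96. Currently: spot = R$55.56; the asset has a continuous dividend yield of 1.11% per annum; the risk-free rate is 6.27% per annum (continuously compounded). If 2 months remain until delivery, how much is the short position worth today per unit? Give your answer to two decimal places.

Current fair forward for the remaining 2 months: F = S·e^((r − q)·T), (r − q) = 0.0627 − 0.0111 = 0.0516
F = 55.56 · e^(0.0516 × 2/12) = 55.56 × 1.008637 = 56.0399
Value of long forward = (F − K)·e^(−rT) = (56.0399 − 55.96) · e^(−0.0627·2/12)
= 0.0799 × 0.989604 = 0.08
Short position value = −(long value) = -R$0.08

-R$0.08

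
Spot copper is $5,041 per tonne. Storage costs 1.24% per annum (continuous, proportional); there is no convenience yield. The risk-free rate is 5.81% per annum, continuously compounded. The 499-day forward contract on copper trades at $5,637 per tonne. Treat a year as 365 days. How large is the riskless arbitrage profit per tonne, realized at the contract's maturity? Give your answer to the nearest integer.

$86 per tonne

Fair forward: F* = S·e^(carry·T), with carry = (r + u) = 0.0581 + 0.0124 = 0.0705
F* = 5041 · e^(0.0705 × 499/365) = 5041 · e^0.096382 = 5041 × 1.101180 = $5551.0484
Market $5637 > fair $5551.0484: forward overpriced → cash-and-carry (buy spot, short the forward).
At maturity, profit = |F_mkt − F*| = |5637 − 5551.0484| = $86 per tonne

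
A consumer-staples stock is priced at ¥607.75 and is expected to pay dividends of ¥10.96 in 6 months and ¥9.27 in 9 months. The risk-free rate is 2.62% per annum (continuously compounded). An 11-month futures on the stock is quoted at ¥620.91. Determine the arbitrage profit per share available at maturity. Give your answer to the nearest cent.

PV(dividends) I = 10.96·e^(−0.0262·6/12) + 9.27·e^(−0.0262·9/12) = 19.9070
Fair futures F* = (S − I)·e^(rT) = (607.75 − 19.9070)·e^0.024017 = 587.8430 × 1.024308 = 602.1323
Market ¥620.91 > fair 602.1323: forward overpriced → cash-and-carry (borrow at r, buy the stock and collect the dividends, short the forward).
Profit at T = |F_mkt − F*| = |620.91 − 602.1323| = ¥18.78 per share

¥18.78 per share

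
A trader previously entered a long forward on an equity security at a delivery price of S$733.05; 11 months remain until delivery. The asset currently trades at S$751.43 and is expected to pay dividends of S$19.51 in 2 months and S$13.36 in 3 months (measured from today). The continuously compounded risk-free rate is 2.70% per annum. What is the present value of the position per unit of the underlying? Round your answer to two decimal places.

PV(remaining dividends) I = 19.51·e^(−0.0270·2/12) + 13.36·e^(−0.0270·3/12) = 32.6925
Current forward F = (S − I)·e^(rT) = (751.43 − 32.6925)·e^(0.0270·11/12) = 718.7375 × 1.025059 = 736.7483
Value (long) = (F − K)·e^(−rT) = (736.7483 − 733.05) × 0.975554 = 3.6079
Value = S$3.61

S$3.61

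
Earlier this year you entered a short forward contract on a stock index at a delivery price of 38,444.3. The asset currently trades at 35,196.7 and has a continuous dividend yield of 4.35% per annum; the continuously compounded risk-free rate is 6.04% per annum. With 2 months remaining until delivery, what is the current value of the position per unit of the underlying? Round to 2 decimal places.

3116.79

Current fair forward for the remaining 2 months: F = S·e^((r − q)·T), (r − q) = 0.0604 − 0.0435 = 0.0169
F = 35196.7 · e^(0.0169 × 2/12) = 35196.7 × 1.00282064 = 35295.9772
Value of long forward = (F − K)·e^(−rT) = (35295.9772 − 38444.3) · e^(−0.0604·2/12)
= -3148.3228 × 0.98998383 = -3116.79
Short position value = −(long value) = 3116.79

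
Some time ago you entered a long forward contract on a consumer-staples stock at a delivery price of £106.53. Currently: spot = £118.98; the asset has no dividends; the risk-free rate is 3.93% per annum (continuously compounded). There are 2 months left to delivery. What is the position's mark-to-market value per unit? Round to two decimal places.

Current fair forward for the remaining 2 months: F = S·e^(r·T), r = 0.0393
F = 118.98 · e^(0.0393 × 2/12) = 118.98 × 1.006571 = 119.7618
Value of long forward = (F − K)·e^(−rT) = (119.7618 − 106.53) · e^(−0.0393·2/12)
= 13.2318 × 0.993471 = 13.15

£13.15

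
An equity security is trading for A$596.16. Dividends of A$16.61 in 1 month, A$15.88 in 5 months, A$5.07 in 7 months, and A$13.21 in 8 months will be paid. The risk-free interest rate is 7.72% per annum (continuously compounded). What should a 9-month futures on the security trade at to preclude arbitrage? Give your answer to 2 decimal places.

PV(dividends) I = 16.61·e^(−0.0772·1/12) + 15.88·e^(−0.0772·5/12) + 5.07·e^(−0.0772·7/12) + 13.21·e^(−0.0772·8/12)
I = 16.5035 + 15.3773 + 4.8467 + 12.5473 = 49.2748
F = (S − I)·e^(rT) = (596.16 − 49.2748) · e^(0.0772·9/12)
= 546.8852 · e^0.057900 = 546.8852 × 1.059609 = A$579.48

A$579.48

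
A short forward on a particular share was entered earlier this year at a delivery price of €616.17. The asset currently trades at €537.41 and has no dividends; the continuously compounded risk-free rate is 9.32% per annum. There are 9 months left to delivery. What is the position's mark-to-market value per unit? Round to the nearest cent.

€37.16

Current fair forward for the remaining 9 months: F = S·e^(r·T), r = 0.0932
F = 537.41 · e^(0.0932 × 9/12) = 537.41 × 1.072401 = 576.3190
Value of long forward = (F − K)·e^(−rT) = (576.3190 − 616.17) · e^(−0.0932·9/12)
= -39.8510 × 0.932487 = -37.16
Short position value = −(long value) = €37.16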